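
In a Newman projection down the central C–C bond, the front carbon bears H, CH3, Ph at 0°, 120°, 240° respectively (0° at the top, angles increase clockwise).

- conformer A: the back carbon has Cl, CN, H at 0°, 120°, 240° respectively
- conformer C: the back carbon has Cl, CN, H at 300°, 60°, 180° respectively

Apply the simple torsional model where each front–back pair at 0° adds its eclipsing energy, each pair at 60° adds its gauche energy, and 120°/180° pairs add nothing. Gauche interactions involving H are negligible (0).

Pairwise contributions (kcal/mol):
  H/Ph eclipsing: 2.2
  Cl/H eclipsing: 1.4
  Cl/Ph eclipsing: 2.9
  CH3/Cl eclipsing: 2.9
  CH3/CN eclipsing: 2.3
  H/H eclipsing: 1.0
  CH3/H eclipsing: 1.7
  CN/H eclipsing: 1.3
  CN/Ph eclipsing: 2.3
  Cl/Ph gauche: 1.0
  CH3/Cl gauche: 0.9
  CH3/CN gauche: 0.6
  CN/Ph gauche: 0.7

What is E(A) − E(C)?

A (eclipsed): H(0°)/Cl(0°) eclipsed 1.4; CH3(120°)/CN(120°) eclipsed 2.3; Ph(240°)/H(240°) eclipsed 2.2 → 5.9 kcal/mol.
C (staggered): CH3(120°)/CN(60°) gauche 0.6; Ph(240°)/Cl(300°) gauche 1.0 → 1.6 kcal/mol.
E(A) − E(C) = 5.9 − 1.6 = +4.3 kcal/mol.

+4.3 kcal/mol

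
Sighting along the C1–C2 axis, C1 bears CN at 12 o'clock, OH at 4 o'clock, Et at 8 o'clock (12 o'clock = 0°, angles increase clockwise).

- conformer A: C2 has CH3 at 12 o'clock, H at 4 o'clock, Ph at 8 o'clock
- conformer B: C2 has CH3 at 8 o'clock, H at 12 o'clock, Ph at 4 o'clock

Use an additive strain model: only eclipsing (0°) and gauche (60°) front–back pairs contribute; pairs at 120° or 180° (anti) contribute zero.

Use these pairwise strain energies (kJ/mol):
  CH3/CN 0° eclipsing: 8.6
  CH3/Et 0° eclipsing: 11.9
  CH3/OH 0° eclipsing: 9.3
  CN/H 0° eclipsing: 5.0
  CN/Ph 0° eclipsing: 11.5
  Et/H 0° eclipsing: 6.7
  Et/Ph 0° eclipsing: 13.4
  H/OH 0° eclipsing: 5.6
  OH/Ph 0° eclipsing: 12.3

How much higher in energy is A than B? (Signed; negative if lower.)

-1.6 kJ/mol

A (eclipsed): CN(0°)/CH3(0°) eclipsed 8.6; OH(120°)/H(120°) eclipsed 5.6; Et(240°)/Ph(240°) eclipsed 13.4 → 27.6 kJ/mol.
B (eclipsed): CN(0°)/H(0°) eclipsed 5.0; OH(120°)/Ph(120°) eclipsed 12.3; Et(240°)/CH3(240°) eclipsed 11.9 → 29.2 kJ/mol.
E(A) − E(B) = 27.6 − 29.2 = -1.6 kJ/mol.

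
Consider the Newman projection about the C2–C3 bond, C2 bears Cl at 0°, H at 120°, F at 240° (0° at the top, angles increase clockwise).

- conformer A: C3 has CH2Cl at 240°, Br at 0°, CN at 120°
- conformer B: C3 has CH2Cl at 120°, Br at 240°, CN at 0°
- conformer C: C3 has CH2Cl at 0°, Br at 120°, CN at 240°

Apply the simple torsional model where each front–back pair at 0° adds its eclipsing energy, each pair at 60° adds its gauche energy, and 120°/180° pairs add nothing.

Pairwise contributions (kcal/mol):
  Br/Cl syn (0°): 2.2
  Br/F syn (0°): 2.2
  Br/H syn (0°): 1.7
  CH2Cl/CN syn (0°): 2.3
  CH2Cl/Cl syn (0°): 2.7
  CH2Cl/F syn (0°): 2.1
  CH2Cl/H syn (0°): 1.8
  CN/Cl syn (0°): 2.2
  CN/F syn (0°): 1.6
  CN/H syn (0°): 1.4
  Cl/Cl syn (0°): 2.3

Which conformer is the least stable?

A (eclipsed): Cl–Br eclipsed, H–CN eclipsed, F–CH2Cl eclipsed; 2.2 + 1.4 + 2.1 = 5.7 kcal/mol.
B (eclipsed): Cl–CN eclipsed, H–CH2Cl eclipsed, F–Br eclipsed; 2.2 + 1.8 + 2.2 = 6.2 kcal/mol.
C (eclipsed): Cl–CH2Cl eclipsed, H–Br eclipsed, F–CN eclipsed; 2.7 + 1.7 + 1.6 = 6.0 kcal/mol.
B has the highest total (6.2 kcal/mol).

B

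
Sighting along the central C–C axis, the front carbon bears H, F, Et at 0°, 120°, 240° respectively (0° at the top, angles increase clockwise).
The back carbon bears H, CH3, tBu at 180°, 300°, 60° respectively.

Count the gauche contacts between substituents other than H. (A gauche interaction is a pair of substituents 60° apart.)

2

Non-H gauche pairs: F(120°)/tBu(60°); Et(240°)/CH3(300°) — 2 interactions.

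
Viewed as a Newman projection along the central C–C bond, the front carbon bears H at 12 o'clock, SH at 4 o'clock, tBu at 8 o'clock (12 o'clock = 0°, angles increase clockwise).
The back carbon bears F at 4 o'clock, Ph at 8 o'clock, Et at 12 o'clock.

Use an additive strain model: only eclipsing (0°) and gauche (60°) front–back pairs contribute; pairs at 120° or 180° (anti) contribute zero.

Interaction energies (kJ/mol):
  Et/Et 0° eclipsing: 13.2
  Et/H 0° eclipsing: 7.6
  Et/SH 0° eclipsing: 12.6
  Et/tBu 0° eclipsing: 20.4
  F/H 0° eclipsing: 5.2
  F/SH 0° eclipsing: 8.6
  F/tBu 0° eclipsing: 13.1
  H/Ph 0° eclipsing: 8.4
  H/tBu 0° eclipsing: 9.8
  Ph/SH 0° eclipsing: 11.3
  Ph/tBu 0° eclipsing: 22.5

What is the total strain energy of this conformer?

38.7 kJ/mol

This conformer (eclipsed): H(0°)/Et(0°) eclipsed 7.6; SH(120°)/F(120°) eclipsed 8.6; tBu(240°)/Ph(240°) eclipsed 22.5 → 38.7 kJ/mol.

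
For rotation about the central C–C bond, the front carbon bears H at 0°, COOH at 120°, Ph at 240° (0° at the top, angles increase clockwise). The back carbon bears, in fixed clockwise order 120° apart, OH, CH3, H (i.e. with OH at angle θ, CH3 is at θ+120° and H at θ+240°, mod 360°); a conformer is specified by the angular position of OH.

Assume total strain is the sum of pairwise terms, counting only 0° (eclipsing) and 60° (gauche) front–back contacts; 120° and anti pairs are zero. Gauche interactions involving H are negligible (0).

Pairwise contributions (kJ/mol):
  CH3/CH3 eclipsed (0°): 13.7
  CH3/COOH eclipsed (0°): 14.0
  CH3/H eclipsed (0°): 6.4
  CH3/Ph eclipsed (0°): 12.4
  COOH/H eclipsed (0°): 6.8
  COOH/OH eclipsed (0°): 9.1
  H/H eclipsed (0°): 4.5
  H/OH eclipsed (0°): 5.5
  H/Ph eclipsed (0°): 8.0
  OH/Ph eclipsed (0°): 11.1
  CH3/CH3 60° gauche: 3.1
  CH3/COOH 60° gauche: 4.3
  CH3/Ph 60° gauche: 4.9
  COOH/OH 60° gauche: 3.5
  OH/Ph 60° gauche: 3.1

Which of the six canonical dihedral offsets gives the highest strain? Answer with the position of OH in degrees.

0°

OH at 0° (eclipsed): H–OH eclipsed, COOH–CH3 eclipsed, Ph–H eclipsed; 5.5 + 14.0 + 8.0 = 27.5 kJ/mol.
OH at 60° (staggered): COOH–OH gauche, COOH–CH3 gauche, Ph–CH3 gauche; 3.5 + 4.3 + 4.9 = 12.7 kJ/mol.
OH at 120° (eclipsed): H–H eclipsed, COOH–OH eclipsed, Ph–CH3 eclipsed; 4.5 + 9.1 + 12.4 = 26.0 kJ/mol.
OH at 180° (staggered): COOH–OH gauche, Ph–OH gauche, Ph–CH3 gauche; 3.5 + 3.1 + 4.9 = 11.5 kJ/mol.
OH at 240° (eclipsed): H–CH3 eclipsed, COOH–H eclipsed, Ph–OH eclipsed; 6.4 + 6.8 + 11.1 = 24.3 kJ/mol.
OH at 300° (staggered): COOH–CH3 gauche, Ph–OH gauche; 4.3 + 3.1 = 7.4 kJ/mol.
The maximum (27.5 kJ/mol) occurs with OH at 0°.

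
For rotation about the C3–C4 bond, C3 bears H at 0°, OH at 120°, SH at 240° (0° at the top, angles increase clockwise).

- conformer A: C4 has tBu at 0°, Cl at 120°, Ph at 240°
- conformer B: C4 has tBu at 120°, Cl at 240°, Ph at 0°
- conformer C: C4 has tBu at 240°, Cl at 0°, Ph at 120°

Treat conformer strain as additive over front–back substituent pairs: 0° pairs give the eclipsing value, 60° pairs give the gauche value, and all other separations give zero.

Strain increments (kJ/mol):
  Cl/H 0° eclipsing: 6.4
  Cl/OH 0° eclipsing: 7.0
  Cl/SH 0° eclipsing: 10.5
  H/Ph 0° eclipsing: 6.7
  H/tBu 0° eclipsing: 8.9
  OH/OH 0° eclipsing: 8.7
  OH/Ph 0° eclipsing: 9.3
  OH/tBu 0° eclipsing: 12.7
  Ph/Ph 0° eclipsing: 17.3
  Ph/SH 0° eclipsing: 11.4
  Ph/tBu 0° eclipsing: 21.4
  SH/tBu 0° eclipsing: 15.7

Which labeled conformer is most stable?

A

A is eclipsed. H at 0° is eclipsed with tBu at 0° (8.9); OH at 120° is eclipsed with Cl at 120° (7.0); SH at 240° is eclipsed with Ph at 240° (11.4). Total 27.3 kJ/mol.
B is eclipsed. H at 0° is eclipsed with Ph at 0° (6.7); OH at 120° is eclipsed with tBu at 120° (12.7); SH at 240° is eclipsed with Cl at 240° (10.5). Total 29.9 kJ/mol.
C is eclipsed. H at 0° is eclipsed with Cl at 0° (6.4); OH at 120° is eclipsed with Ph at 120° (9.3); SH at 240° is eclipsed with tBu at 240° (15.7). Total 31.4 kJ/mol.
A has the lowest total (27.3 kJ/mol).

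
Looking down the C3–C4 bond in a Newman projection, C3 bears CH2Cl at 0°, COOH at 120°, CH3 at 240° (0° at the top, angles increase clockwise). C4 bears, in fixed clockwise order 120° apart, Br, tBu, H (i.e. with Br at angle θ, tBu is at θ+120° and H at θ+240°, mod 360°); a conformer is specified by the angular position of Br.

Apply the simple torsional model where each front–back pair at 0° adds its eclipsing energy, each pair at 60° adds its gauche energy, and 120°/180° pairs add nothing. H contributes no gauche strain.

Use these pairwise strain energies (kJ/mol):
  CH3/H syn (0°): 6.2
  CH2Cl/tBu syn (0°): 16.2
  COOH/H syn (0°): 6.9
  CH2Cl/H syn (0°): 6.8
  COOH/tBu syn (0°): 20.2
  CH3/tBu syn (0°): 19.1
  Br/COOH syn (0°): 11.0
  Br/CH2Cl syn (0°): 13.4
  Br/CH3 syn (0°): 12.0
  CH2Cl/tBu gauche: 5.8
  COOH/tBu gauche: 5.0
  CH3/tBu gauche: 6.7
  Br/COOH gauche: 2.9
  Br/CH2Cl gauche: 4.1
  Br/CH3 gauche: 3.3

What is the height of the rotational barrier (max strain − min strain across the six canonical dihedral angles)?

Br at 0° is eclipsed. CH2Cl at 0° is eclipsed with Br at 0° (13.4); COOH at 120° is eclipsed with tBu at 120° (20.2); CH3 at 240° is eclipsed with H at 240° (6.2). Total 39.8 kJ/mol.
Br at 60° is staggered. CH2Cl at 0° is gauche with Br at 60° (4.1); COOH at 120° is gauche with Br at 60° (2.9); COOH at 120° is gauche with tBu at 180° (5.0); CH3 at 240° is gauche with tBu at 180° (6.7). Total 18.7 kJ/mol.
Br at 120° is eclipsed. CH2Cl at 0° is eclipsed with H at 0° (6.8); COOH at 120° is eclipsed with Br at 120° (11.0); CH3 at 240° is eclipsed with tBu at 240° (19.1). Total 36.9 kJ/mol.
Br at 180° is staggered. CH2Cl at 0° is gauche with tBu at 300° (5.8); COOH at 120° is gauche with Br at 180° (2.9); CH3 at 240° is gauche with Br at 180° (3.3); CH3 at 240° is gauche with tBu at 300° (6.7). Total 18.7 kJ/mol.
Br at 240° is eclipsed. CH2Cl at 0° is eclipsed with tBu at 0° (16.2); COOH at 120° is eclipsed with H at 120° (6.9); CH3 at 240° is eclipsed with Br at 240° (12.0). Total 35.1 kJ/mol.
Br at 300° is staggered. CH2Cl at 0° is gauche with Br at 300° (4.1); CH2Cl at 0° is gauche with tBu at 60° (5.8); COOH at 120° is gauche with tBu at 60° (5.0); CH3 at 240° is gauche with Br at 300° (3.3). Total 18.2 kJ/mol.
Max at 0° (39.8 kJ/mol), min at 300° (18.2 kJ/mol); barrier = 21.6 kJ/mol.

21.6 kJ/mol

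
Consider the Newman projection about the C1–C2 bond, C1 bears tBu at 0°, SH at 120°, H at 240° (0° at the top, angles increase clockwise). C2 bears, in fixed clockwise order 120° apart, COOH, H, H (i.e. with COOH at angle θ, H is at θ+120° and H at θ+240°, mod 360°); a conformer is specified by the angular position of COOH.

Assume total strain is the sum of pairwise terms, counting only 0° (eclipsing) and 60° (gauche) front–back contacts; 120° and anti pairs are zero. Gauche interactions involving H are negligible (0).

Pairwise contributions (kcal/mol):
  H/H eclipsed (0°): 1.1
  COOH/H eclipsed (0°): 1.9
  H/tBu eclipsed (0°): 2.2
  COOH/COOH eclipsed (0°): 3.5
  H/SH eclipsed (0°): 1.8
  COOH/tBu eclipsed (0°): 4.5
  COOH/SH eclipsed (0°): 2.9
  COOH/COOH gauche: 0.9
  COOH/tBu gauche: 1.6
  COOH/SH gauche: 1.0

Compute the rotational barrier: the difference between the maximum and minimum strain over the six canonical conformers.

COOH at 0° (eclipsed): tBu(0°)/COOH(0°) eclipsed 4.5; SH(120°)/H(120°) eclipsed 1.8; H(240°)/H(240°) eclipsed 1.1 → 7.4 kcal/mol.
COOH at 60° (staggered): tBu(0°)/COOH(60°) gauche 1.6; SH(120°)/COOH(60°) gauche 1.0 → 2.6 kcal/mol.
COOH at 120° (eclipsed): tBu(0°)/H(0°) eclipsed 2.2; SH(120°)/COOH(120°) eclipsed 2.9; H(240°)/H(240°) eclipsed 1.1 → 6.2 kcal/mol.
COOH at 180° (staggered): SH(120°)/COOH(180°) gauche 1.0 → 1.0 kcal/mol.
COOH at 240° (eclipsed): tBu(0°)/H(0°) eclipsed 2.2; SH(120°)/H(120°) eclipsed 1.8; H(240°)/COOH(240°) eclipsed 1.9 → 5.9 kcal/mol.
COOH at 300° (staggered): tBu(0°)/COOH(300°) gauche 1.6 → 1.6 kcal/mol.
Max at 0° (7.4 kcal/mol), min at 180° (1.0 kcal/mol); barrier = 6.4 kcal/mol.

6.4 kcal/mol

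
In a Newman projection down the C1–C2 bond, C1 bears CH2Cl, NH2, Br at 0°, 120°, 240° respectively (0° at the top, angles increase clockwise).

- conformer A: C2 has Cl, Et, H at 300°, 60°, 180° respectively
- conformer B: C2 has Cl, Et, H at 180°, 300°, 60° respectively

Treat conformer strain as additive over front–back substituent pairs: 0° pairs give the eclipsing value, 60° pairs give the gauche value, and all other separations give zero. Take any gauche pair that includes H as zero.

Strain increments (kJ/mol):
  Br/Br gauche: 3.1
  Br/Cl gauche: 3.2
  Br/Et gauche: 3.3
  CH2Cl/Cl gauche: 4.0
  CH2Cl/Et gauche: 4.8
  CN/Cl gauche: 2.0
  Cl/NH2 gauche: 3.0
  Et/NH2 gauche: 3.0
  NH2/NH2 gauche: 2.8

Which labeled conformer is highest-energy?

A

A (staggered): CH2Cl(0°)/Cl(300°) gauche 4.0; CH2Cl(0°)/Et(60°) gauche 4.8; NH2(120°)/Et(60°) gauche 3.0; Br(240°)/Cl(300°) gauche 3.2 → 15.0 kJ/mol.
B (staggered): CH2Cl(0°)/Et(300°) gauche 4.8; NH2(120°)/Cl(180°) gauche 3.0; Br(240°)/Cl(180°) gauche 3.2; Br(240°)/Et(300°) gauche 3.3 → 14.3 kJ/mol.
A has the highest total (15.0 kJ/mol).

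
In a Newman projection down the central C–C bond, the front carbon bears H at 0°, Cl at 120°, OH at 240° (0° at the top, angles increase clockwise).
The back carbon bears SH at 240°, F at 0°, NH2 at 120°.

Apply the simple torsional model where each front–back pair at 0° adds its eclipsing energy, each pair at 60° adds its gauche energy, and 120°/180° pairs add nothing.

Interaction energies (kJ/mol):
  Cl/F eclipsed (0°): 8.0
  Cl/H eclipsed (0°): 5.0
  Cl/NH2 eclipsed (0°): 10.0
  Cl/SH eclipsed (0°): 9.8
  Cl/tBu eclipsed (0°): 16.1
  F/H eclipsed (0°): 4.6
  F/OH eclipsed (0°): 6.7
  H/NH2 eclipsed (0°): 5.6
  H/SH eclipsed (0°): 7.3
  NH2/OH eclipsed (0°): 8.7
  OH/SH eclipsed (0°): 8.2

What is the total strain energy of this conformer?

This conformer (eclipsed): H–F eclipsed, Cl–NH2 eclipsed, OH–SH eclipsed; 4.6 + 10.0 + 8.2 = 22.8 kJ/mol.

22.8 kJ/mol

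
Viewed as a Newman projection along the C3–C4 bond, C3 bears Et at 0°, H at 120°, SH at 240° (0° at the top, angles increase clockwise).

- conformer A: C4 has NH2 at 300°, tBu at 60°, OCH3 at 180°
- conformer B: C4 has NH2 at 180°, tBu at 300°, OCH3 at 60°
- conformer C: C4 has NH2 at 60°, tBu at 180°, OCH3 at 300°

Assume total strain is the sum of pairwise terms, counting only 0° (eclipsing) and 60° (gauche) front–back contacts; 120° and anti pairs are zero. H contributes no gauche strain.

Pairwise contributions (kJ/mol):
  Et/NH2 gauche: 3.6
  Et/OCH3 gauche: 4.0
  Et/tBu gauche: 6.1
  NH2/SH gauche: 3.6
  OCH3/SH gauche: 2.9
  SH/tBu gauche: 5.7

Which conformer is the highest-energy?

A (staggered): Et(0°)/NH2(300°) gauche 3.6; Et(0°)/tBu(60°) gauche 6.1; SH(240°)/NH2(300°) gauche 3.6; SH(240°)/OCH3(180°) gauche 2.9 → 16.2 kJ/mol.
B (staggered): Et(0°)/tBu(300°) gauche 6.1; Et(0°)/OCH3(60°) gauche 4.0; SH(240°)/NH2(180°) gauche 3.6; SH(240°)/tBu(300°) gauche 5.7 → 19.4 kJ/mol.
C (staggered): Et(0°)/NH2(60°) gauche 3.6; Et(0°)/OCH3(300°) gauche 4.0; SH(240°)/tBu(180°) gauche 5.7; SH(240°)/OCH3(300°) gauche 2.9 → 16.2 kJ/mol.
B has the highest total (19.4 kJ/mol).

B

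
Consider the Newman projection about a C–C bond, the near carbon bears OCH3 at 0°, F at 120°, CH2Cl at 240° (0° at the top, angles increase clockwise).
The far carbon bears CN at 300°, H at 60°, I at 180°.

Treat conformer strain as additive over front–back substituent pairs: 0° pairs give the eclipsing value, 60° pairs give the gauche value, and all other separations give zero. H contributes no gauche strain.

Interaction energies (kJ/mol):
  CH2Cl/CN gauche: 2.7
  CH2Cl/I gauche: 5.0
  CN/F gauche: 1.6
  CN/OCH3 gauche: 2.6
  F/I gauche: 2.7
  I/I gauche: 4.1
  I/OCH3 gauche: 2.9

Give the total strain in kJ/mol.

This conformer (staggered): OCH3–CN gauche, F–I gauche, CH2Cl–CN gauche, CH2Cl–I gauche; 2.6 + 2.7 + 2.7 + 5.0 = 13.0 kJ/mol.

13.0 kJ/mol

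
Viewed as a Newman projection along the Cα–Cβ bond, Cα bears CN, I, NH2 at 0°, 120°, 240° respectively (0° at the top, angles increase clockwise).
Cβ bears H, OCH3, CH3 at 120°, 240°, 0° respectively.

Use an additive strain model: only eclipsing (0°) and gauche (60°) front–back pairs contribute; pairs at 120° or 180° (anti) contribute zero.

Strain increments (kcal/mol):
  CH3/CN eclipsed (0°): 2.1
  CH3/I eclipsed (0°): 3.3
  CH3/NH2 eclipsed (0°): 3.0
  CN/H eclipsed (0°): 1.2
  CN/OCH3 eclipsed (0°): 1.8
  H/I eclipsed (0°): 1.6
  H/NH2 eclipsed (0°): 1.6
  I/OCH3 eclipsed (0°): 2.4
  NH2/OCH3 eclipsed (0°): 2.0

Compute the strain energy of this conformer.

This conformer (eclipsed): CN–CH3 eclipsed, I–H eclipsed, NH2–OCH3 eclipsed; 2.1 + 1.6 + 2.0 = 5.7 kcal/mol.

5.7 kcal/mol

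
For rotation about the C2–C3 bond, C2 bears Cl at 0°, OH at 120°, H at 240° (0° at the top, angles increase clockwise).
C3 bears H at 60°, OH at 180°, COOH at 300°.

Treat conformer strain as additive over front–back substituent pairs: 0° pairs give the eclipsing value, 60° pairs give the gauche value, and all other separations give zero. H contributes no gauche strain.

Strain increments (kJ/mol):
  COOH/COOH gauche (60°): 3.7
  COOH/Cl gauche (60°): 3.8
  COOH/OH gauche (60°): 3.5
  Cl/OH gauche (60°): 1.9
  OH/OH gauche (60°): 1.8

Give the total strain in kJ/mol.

5.6 kJ/mol

This conformer (staggered): Cl–COOH gauche, OH–OH gauche; 3.8 + 1.8 = 5.6 kJ/mol.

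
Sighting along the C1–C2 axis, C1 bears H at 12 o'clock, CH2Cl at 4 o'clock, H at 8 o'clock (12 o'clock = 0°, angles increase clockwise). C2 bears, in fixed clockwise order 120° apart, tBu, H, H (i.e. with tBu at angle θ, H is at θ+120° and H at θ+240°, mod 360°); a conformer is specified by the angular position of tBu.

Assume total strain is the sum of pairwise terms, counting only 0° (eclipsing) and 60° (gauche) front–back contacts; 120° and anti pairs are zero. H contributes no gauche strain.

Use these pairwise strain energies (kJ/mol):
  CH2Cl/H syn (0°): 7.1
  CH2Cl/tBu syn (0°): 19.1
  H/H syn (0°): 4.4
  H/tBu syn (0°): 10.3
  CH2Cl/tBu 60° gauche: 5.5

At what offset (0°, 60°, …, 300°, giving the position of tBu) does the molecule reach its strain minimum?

tBu at 0° (eclipsed): H(0°)/tBu(0°) eclipsed 10.3; CH2Cl(120°)/H(120°) eclipsed 7.1; H(240°)/H(240°) eclipsed 4.4 → 21.8 kJ/mol.
tBu at 60° (staggered): CH2Cl(120°)/tBu(60°) gauche 5.5 → 5.5 kJ/mol.
tBu at 120° (eclipsed): H(0°)/H(0°) eclipsed 4.4; CH2Cl(120°)/tBu(120°) eclipsed 19.1; H(240°)/H(240°) eclipsed 4.4 → 27.9 kJ/mol.
tBu at 180° (staggered): CH2Cl(120°)/tBu(180°) gauche 5.5 → 5.5 kJ/mol.
tBu at 240° (eclipsed): H(0°)/H(0°) eclipsed 4.4; CH2Cl(120°)/H(120°) eclipsed 7.1; H(240°)/tBu(240°) eclipsed 10.3 → 21.8 kJ/mol.
tBu at 300° (staggered): no non-H gauche contacts → 0.0 kJ/mol.
The minimum (0.0 kJ/mol) occurs with tBu at 300°.

300°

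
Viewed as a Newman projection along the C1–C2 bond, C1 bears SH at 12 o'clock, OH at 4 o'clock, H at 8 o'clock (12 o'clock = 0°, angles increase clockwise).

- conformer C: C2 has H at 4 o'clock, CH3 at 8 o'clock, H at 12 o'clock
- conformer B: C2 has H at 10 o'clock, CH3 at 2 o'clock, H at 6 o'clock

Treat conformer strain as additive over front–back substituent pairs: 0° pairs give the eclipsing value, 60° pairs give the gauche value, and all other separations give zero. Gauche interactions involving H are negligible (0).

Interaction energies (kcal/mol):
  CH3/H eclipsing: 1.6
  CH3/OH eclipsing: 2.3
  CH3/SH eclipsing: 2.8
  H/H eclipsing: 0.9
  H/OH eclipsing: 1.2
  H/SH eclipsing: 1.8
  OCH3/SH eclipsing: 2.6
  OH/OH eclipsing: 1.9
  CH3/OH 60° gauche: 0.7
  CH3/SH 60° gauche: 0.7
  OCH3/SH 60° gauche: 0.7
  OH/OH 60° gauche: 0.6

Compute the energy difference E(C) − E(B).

+3.2 kcal/mol

C (eclipsed): SH(0°)/H(0°) eclipsed 1.8; OH(120°)/H(120°) eclipsed 1.2; H(240°)/CH3(240°) eclipsed 1.6 → 4.6 kcal/mol.
B (staggered): SH(0°)/CH3(60°) gauche 0.7; OH(120°)/CH3(60°) gauche 0.7 → 1.4 kcal/mol.
E(C) − E(B) = 4.6 − 1.4 = +3.2 kcal/mol.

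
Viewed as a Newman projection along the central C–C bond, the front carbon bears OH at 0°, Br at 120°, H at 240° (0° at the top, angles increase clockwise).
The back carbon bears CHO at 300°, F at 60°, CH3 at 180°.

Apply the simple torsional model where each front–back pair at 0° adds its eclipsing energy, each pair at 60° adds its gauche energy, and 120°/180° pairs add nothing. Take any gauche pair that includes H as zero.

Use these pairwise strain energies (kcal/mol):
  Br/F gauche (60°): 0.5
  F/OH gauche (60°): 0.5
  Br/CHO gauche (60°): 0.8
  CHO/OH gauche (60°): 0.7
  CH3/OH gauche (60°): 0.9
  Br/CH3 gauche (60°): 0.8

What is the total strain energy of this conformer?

This conformer (staggered): OH(0°)/CHO(300°) gauche 0.7; OH(0°)/F(60°) gauche 0.5; Br(120°)/F(60°) gauche 0.5; Br(120°)/CH3(180°) gauche 0.8 → 2.5 kcal/mol.

2.5 kcal/mol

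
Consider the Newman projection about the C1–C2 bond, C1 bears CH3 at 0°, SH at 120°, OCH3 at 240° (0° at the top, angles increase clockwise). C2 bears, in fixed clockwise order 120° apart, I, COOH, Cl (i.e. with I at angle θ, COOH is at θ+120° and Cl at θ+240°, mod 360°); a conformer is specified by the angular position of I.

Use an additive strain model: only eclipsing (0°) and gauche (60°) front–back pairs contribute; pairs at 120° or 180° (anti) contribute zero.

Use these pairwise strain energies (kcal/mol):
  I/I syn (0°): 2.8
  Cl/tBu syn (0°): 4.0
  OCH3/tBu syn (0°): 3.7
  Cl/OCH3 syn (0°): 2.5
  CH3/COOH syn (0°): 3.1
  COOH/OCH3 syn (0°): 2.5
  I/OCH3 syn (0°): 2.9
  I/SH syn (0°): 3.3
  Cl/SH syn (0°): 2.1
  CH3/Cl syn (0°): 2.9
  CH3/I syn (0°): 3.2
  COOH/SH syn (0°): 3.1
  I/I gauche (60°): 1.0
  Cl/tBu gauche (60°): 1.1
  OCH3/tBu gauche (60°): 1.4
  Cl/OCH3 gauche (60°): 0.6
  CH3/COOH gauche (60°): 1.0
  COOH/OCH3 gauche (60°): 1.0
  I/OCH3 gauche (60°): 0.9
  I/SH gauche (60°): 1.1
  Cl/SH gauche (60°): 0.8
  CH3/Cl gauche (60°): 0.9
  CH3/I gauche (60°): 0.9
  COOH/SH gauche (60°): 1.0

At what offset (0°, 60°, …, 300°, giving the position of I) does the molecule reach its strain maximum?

0°

I at 0° (eclipsed): CH3(0°)/I(0°) eclipsed 3.2; SH(120°)/COOH(120°) eclipsed 3.1; OCH3(240°)/Cl(240°) eclipsed 2.5 → 8.8 kcal/mol.
I at 60° (staggered): CH3(0°)/I(60°) gauche 0.9; CH3(0°)/Cl(300°) gauche 0.9; SH(120°)/I(60°) gauche 1.1; SH(120°)/COOH(180°) gauche 1.0; OCH3(240°)/COOH(180°) gauche 1.0; OCH3(240°)/Cl(300°) gauche 0.6 → 5.5 kcal/mol.
I at 120° (eclipsed): CH3(0°)/Cl(0°) eclipsed 2.9; SH(120°)/I(120°) eclipsed 3.3; OCH3(240°)/COOH(240°) eclipsed 2.5 → 8.7 kcal/mol.
I at 180° (staggered): CH3(0°)/COOH(300°) gauche 1.0; CH3(0°)/Cl(60°) gauche 0.9; SH(120°)/I(180°) gauche 1.1; SH(120°)/Cl(60°) gauche 0.8; OCH3(240°)/I(180°) gauche 0.9; OCH3(240°)/COOH(300°) gauche 1.0 → 5.7 kcal/mol.
I at 240° (eclipsed): CH3(0°)/COOH(0°) eclipsed 3.1; SH(120°)/Cl(120°) eclipsed 2.1; OCH3(240°)/I(240°) eclipsed 2.9 → 8.1 kcal/mol.
I at 300° (staggered): CH3(0°)/I(300°) gauche 0.9; CH3(0°)/COOH(60°) gauche 1.0; SH(120°)/COOH(60°) gauche 1.0; SH(120°)/Cl(180°) gauche 0.8; OCH3(240°)/I(300°) gauche 0.9; OCH3(240°)/Cl(180°) gauche 0.6 → 5.2 kcal/mol.
The maximum (8.8 kcal/mol) occurs with I at 0°.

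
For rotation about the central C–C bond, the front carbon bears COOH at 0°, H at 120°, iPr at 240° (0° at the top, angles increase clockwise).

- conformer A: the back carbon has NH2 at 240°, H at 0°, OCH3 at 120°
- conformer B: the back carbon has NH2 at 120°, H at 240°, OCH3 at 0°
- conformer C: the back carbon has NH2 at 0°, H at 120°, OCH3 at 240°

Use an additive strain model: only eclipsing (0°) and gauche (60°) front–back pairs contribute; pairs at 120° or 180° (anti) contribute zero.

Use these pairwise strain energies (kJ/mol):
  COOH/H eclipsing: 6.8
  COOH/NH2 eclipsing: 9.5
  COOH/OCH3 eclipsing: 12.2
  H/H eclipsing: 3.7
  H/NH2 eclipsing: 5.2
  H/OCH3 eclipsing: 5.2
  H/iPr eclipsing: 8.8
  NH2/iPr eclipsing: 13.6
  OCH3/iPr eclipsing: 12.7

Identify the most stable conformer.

A (eclipsed): COOH–H eclipsed, H–OCH3 eclipsed, iPr–NH2 eclipsed; 6.8 + 5.2 + 13.6 = 25.6 kJ/mol.
B (eclipsed): COOH–OCH3 eclipsed, H–NH2 eclipsed, iPr–H eclipsed; 12.2 + 5.2 + 8.8 = 26.2 kJ/mol.
C (eclipsed): COOH–NH2 eclipsed, H–H eclipsed, iPr–OCH3 eclipsed; 9.5 + 3.7 + 12.7 = 25.9 kJ/mol.
A has the lowest total (25.6 kJ/mol).

A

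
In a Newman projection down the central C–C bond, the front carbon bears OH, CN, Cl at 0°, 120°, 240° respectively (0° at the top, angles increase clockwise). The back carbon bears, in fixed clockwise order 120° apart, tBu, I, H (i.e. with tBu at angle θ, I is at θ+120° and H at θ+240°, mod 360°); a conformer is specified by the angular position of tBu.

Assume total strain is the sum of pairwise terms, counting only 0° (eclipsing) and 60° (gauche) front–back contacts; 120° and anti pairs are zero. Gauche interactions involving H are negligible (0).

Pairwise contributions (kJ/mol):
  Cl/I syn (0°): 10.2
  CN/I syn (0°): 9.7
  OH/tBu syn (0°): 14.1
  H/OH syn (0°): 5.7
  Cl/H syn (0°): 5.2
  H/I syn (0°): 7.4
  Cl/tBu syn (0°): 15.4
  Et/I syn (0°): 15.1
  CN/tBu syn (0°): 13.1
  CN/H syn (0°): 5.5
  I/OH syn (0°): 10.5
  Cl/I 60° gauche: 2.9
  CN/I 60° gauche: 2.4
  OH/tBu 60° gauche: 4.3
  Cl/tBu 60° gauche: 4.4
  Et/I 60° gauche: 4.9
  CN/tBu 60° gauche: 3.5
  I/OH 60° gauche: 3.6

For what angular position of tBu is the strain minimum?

tBu at 0° (eclipsed): OH(0°)/tBu(0°) eclipsed 14.1; CN(120°)/I(120°) eclipsed 9.7; Cl(240°)/H(240°) eclipsed 5.2 → 29.0 kJ/mol.
tBu at 60° (staggered): OH(0°)/tBu(60°) gauche 4.3; CN(120°)/tBu(60°) gauche 3.5; CN(120°)/I(180°) gauche 2.4; Cl(240°)/I(180°) gauche 2.9 → 13.1 kJ/mol.
tBu at 120° (eclipsed): OH(0°)/H(0°) eclipsed 5.7; CN(120°)/tBu(120°) eclipsed 13.1; Cl(240°)/I(240°) eclipsed 10.2 → 29.0 kJ/mol.
tBu at 180° (staggered): OH(0°)/I(300°) gauche 3.6; CN(120°)/tBu(180°) gauche 3.5; Cl(240°)/tBu(180°) gauche 4.4; Cl(240°)/I(300°) gauche 2.9 → 14.4 kJ/mol.
tBu at 240° (eclipsed): OH(0°)/I(0°) eclipsed 10.5; CN(120°)/H(120°) eclipsed 5.5; Cl(240°)/tBu(240°) eclipsed 15.4 → 31.4 kJ/mol.
tBu at 300° (staggered): OH(0°)/tBu(300°) gauche 4.3; OH(0°)/I(60°) gauche 3.6; CN(120°)/I(60°) gauche 2.4; Cl(240°)/tBu(300°) gauche 4.4 → 14.7 kJ/mol.
The minimum (13.1 kJ/mol) occurs with tBu at 60°.

60°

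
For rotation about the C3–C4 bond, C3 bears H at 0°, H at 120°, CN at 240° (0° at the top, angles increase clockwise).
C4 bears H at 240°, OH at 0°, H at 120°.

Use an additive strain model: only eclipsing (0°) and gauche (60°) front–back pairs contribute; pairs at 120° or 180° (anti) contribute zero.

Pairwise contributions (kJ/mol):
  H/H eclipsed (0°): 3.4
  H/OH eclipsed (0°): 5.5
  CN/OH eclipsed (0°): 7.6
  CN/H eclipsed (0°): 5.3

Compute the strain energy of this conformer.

This conformer (eclipsed): H–OH eclipsed, H–H eclipsed, CN–H eclipsed; 5.5 + 3.4 + 5.3 = 14.2 kJ/mol.

14.2 kJ/mol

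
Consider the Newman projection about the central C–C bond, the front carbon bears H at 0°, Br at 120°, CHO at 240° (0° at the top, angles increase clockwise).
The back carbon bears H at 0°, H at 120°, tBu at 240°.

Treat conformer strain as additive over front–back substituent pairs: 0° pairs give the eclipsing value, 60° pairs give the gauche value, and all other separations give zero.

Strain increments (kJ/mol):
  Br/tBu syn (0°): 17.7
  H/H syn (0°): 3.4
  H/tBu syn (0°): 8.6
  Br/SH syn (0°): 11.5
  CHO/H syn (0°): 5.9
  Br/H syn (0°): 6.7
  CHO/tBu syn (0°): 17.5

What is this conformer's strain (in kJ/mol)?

This conformer (eclipsed): H(0°)/H(0°) eclipsed 3.4; Br(120°)/H(120°) eclipsed 6.7; CHO(240°)/tBu(240°) eclipsed 17.5 → 27.6 kJ/mol.

27.6 kJ/mol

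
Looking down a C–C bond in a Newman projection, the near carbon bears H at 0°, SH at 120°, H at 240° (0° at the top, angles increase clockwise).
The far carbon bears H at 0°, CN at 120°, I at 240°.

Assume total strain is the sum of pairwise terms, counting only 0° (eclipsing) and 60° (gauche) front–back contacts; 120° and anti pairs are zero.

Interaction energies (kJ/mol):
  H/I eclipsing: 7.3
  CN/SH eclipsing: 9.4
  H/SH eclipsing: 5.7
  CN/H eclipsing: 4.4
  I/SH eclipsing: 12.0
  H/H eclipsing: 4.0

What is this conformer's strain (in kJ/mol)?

20.7 kJ/mol

This conformer (eclipsed): H(0°)/H(0°) eclipsed 4.0; SH(120°)/CN(120°) eclipsed 9.4; H(240°)/I(240°) eclipsed 7.3 → 20.7 kJ/mol.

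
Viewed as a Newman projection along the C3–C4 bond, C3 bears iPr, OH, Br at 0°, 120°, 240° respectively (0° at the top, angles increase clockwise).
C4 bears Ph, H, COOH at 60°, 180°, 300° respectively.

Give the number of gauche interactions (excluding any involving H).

4

Non-H gauche pairs: iPr(0°)/Ph(60°); iPr(0°)/COOH(300°); OH(120°)/Ph(60°); Br(240°)/COOH(300°) — 4 interactions.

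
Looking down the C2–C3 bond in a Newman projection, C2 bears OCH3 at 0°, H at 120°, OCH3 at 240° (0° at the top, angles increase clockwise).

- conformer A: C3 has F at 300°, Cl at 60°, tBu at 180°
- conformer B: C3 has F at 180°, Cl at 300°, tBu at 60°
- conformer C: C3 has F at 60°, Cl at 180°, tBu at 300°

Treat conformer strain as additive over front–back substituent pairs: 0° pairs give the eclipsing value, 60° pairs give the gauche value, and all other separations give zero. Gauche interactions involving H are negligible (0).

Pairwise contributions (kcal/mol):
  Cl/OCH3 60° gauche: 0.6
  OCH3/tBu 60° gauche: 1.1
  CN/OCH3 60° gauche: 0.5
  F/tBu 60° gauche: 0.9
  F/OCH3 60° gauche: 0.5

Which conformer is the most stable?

A (staggered): OCH3–F gauche, OCH3–Cl gauche, OCH3–F gauche, OCH3–tBu gauche; 0.5 + 0.6 + 0.5 + 1.1 = 2.7 kcal/mol.
B (staggered): OCH3–Cl gauche, OCH3–tBu gauche, OCH3–F gauche, OCH3–Cl gauche; 0.6 + 1.1 + 0.5 + 0.6 = 2.8 kcal/mol.
C (staggered): OCH3–F gauche, OCH3–tBu gauche, OCH3–Cl gauche, OCH3–tBu gauche; 0.5 + 1.1 + 0.6 + 1.1 = 3.3 kcal/mol.
A has the lowest total (2.7 kcal/mol).

A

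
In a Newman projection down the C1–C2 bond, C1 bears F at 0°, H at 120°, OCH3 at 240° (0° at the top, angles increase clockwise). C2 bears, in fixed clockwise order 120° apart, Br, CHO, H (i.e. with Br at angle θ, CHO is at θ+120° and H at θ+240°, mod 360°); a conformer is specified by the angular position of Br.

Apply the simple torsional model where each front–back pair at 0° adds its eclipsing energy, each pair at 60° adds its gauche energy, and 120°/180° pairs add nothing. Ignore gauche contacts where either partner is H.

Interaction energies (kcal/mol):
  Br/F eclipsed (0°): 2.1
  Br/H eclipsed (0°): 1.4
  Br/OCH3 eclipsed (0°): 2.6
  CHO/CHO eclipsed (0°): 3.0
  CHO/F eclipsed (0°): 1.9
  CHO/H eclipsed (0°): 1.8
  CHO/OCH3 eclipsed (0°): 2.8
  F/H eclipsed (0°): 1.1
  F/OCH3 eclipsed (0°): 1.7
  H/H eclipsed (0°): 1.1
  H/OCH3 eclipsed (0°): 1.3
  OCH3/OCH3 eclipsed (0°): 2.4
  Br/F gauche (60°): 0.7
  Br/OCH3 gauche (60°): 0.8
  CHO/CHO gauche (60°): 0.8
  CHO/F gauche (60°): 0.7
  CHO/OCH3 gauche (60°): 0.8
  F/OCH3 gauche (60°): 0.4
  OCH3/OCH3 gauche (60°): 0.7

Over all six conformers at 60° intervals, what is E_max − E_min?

4.1 kcal/mol

Br at 0° (eclipsed): F(0°)/Br(0°) eclipsed 2.1; H(120°)/CHO(120°) eclipsed 1.8; OCH3(240°)/H(240°) eclipsed 1.3 → 5.2 kcal/mol.
Br at 60° (staggered): F(0°)/Br(60°) gauche 0.7; OCH3(240°)/CHO(180°) gauche 0.8 → 1.5 kcal/mol.
Br at 120° (eclipsed): F(0°)/H(0°) eclipsed 1.1; H(120°)/Br(120°) eclipsed 1.4; OCH3(240°)/CHO(240°) eclipsed 2.8 → 5.3 kcal/mol.
Br at 180° (staggered): F(0°)/CHO(300°) gauche 0.7; OCH3(240°)/Br(180°) gauche 0.8; OCH3(240°)/CHO(300°) gauche 0.8 → 2.3 kcal/mol.
Br at 240° (eclipsed): F(0°)/CHO(0°) eclipsed 1.9; H(120°)/H(120°) eclipsed 1.1; OCH3(240°)/Br(240°) eclipsed 2.6 → 5.6 kcal/mol.
Br at 300° (staggered): F(0°)/Br(300°) gauche 0.7; F(0°)/CHO(60°) gauche 0.7; OCH3(240°)/Br(300°) gauche 0.8 → 2.2 kcal/mol.
Max at 240° (5.6 kcal/mol), min at 60° (1.5 kcal/mol); barrier = 4.1 kcal/mol.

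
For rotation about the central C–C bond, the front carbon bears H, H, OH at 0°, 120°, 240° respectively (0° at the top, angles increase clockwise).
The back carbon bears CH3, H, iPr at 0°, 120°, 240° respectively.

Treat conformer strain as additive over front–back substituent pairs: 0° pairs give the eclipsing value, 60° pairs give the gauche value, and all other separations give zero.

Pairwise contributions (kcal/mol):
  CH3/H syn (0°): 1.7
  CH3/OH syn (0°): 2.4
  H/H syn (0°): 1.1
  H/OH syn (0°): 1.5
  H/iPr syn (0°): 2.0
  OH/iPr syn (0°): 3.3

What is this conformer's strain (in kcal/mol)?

6.1 kcal/mol

This conformer (eclipsed): H–CH3 eclipsed, H–H eclipsed, OH–iPr eclipsed; 1.7 + 1.1 + 3.3 = 6.1 kcal/mol.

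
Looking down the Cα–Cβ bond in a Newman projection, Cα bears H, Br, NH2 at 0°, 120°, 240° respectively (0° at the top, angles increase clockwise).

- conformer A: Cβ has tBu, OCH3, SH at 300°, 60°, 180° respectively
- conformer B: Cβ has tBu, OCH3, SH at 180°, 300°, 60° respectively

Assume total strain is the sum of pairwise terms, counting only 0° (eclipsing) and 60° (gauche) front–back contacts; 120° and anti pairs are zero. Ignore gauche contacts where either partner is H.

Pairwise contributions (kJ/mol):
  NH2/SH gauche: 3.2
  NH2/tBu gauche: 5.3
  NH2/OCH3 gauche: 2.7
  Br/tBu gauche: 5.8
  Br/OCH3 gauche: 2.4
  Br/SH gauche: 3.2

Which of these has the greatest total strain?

B

A (staggered): Br(120°)/OCH3(60°) gauche 2.4; Br(120°)/SH(180°) gauche 3.2; NH2(240°)/tBu(300°) gauche 5.3; NH2(240°)/SH(180°) gauche 3.2 → 14.1 kJ/mol.
B (staggered): Br(120°)/tBu(180°) gauche 5.8; Br(120°)/SH(60°) gauche 3.2; NH2(240°)/tBu(180°) gauche 5.3; NH2(240°)/OCH3(300°) gauche 2.7 → 17.0 kJ/mol.
B has the highest total (17.0 kJ/mol).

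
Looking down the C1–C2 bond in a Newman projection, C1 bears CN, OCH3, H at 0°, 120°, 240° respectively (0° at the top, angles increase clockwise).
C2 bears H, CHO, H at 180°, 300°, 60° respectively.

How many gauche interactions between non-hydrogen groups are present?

Non-H gauche pairs: CN(0°)/CHO(300°) — 1 interaction.

1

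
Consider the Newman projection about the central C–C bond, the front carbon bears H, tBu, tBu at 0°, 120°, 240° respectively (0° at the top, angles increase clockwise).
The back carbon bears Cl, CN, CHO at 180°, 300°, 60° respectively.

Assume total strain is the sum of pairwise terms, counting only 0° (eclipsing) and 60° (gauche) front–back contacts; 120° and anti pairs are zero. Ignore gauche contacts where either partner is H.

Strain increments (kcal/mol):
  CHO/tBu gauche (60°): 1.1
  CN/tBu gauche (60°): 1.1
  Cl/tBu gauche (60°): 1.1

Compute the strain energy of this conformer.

4.4 kcal/mol

This conformer (staggered): tBu(120°)/Cl(180°) gauche 1.1; tBu(120°)/CHO(60°) gauche 1.1; tBu(240°)/Cl(180°) gauche 1.1; tBu(240°)/CN(300°) gauche 1.1 → 4.4 kcal/mol.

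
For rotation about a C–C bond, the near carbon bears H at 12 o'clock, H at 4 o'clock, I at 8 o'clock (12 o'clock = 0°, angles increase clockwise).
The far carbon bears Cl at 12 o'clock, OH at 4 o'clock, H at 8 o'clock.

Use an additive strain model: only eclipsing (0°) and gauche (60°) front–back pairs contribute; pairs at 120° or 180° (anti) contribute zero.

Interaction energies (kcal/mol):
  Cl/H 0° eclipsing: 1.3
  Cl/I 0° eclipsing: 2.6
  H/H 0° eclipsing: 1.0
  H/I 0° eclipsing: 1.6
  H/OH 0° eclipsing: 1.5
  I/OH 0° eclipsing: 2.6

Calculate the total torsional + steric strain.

4.4 kcal/mol

This conformer (eclipsed): H(0°)/Cl(0°) eclipsed 1.3; H(120°)/OH(120°) eclipsed 1.5; I(240°)/H(240°) eclipsed 1.6 → 4.4 kcal/mol.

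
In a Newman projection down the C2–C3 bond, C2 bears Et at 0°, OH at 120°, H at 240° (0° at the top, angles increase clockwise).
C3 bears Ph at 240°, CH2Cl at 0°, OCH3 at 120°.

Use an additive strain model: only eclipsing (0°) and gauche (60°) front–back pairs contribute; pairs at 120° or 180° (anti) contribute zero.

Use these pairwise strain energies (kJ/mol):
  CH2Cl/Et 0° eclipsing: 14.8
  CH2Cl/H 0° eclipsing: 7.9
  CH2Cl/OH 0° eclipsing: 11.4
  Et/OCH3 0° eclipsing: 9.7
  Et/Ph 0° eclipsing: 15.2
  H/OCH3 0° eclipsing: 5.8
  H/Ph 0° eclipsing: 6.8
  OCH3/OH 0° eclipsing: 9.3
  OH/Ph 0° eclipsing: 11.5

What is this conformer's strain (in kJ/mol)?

30.9 kJ/mol

This conformer (eclipsed): Et(0°)/CH2Cl(0°) eclipsed 14.8; OH(120°)/OCH3(120°) eclipsed 9.3; H(240°)/Ph(240°) eclipsed 6.8 → 30.9 kJ/mol.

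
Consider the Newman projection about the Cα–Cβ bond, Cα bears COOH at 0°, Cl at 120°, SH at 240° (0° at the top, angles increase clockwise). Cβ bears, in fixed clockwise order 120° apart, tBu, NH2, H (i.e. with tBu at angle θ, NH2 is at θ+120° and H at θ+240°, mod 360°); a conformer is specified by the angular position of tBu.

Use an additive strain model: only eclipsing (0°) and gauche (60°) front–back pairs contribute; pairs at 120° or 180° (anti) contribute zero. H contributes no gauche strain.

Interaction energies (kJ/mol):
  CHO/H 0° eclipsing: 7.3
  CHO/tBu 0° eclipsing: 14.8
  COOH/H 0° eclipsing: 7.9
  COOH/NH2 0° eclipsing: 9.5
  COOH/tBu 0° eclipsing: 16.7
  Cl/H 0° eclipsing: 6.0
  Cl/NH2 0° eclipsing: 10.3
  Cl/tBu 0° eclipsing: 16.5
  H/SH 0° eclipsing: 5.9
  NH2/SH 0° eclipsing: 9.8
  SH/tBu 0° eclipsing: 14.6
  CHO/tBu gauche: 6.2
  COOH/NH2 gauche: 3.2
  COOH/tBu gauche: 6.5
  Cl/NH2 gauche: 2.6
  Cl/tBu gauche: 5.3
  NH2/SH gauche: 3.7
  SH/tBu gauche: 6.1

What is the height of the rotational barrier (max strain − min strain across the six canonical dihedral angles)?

tBu at 0° is eclipsed. COOH at 0° is eclipsed with tBu at 0° (16.7); Cl at 120° is eclipsed with NH2 at 120° (10.3); SH at 240° is eclipsed with H at 240° (5.9). Total 32.9 kJ/mol.
tBu at 60° is staggered. COOH at 0° is gauche with tBu at 60° (6.5); Cl at 120° is gauche with tBu at 60° (5.3); Cl at 120° is gauche with NH2 at 180° (2.6); SH at 240° is gauche with NH2 at 180° (3.7). Total 18.1 kJ/mol.
tBu at 120° is eclipsed. COOH at 0° is eclipsed with H at 0° (7.9); Cl at 120° is eclipsed with tBu at 120° (16.5); SH at 240° is eclipsed with NH2 at 240° (9.8). Total 34.2 kJ/mol.
tBu at 180° is staggered. COOH at 0° is gauche with NH2 at 300° (3.2); Cl at 120° is gauche with tBu at 180° (5.3); SH at 240° is gauche with tBu at 180° (6.1); SH at 240° is gauche with NH2 at 300° (3.7). Total 18.3 kJ/mol.
tBu at 240° is eclipsed. COOH at 0° is eclipsed with NH2 at 0° (9.5); Cl at 120° is eclipsed with H at 120° (6.0); SH at 240° is eclipsed with tBu at 240° (14.6). Total 30.1 kJ/mol.
tBu at 300° is staggered. COOH at 0° is gauche with tBu at 300° (6.5); COOH at 0° is gauche with NH2 at 60° (3.2); Cl at 120° is gauche with NH2 at 60° (2.6); SH at 240° is gauche with tBu at 300° (6.1). Total 18.4 kJ/mol.
Max at 120° (34.2 kJ/mol), min at 60° (18.1 kJ/mol); barrier = 16.1 kJ/mol.

16.1 kJ/mol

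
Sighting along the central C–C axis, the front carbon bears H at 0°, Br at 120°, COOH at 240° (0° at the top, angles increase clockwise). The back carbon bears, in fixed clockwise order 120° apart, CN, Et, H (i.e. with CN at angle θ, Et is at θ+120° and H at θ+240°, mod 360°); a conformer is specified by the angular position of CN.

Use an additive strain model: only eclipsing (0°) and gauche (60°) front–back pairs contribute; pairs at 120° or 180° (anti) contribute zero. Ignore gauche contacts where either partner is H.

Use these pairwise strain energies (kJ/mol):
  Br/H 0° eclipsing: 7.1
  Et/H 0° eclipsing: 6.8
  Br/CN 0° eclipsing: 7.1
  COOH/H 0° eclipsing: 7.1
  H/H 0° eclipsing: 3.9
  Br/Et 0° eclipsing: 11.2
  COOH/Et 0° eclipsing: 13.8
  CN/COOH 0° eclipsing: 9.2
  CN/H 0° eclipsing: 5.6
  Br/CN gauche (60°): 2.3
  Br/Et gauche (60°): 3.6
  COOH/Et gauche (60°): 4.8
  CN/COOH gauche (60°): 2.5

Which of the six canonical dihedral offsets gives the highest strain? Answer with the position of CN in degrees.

120°

CN at 0° (eclipsed): H–CN eclipsed, Br–Et eclipsed, COOH–H eclipsed; 5.6 + 11.2 + 7.1 = 23.9 kJ/mol.
CN at 60° (staggered): Br–CN gauche, Br–Et gauche, COOH–Et gauche; 2.3 + 3.6 + 4.8 = 10.7 kJ/mol.
CN at 120° (eclipsed): H–H eclipsed, Br–CN eclipsed, COOH–Et eclipsed; 3.9 + 7.1 + 13.8 = 24.8 kJ/mol.
CN at 180° (staggered): Br–CN gauche, COOH–CN gauche, COOH–Et gauche; 2.3 + 2.5 + 4.8 = 9.6 kJ/mol.
CN at 240° (eclipsed): H–Et eclipsed, Br–H eclipsed, COOH–CN eclipsed; 6.8 + 7.1 + 9.2 = 23.1 kJ/mol.
CN at 300° (staggered): Br–Et gauche, COOH–CN gauche; 3.6 + 2.5 = 6.1 kJ/mol.
The maximum (24.8 kJ/mol) occurs with CN at 120°.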